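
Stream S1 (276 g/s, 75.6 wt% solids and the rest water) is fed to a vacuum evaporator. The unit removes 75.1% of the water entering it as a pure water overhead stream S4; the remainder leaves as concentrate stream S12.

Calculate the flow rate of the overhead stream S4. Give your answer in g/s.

50.58 g/s

water entering = 276×0.244 = 67.344 g/s; overhead removed = 0.751×67.344 = 50.575 g/s.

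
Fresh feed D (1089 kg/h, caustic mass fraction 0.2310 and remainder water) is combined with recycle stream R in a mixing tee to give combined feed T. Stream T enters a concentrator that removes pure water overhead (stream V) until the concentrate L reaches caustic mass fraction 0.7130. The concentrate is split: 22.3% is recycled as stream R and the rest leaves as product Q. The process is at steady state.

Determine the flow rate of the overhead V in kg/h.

736.2 kg/h

Overall caustic balance (none leaves overhead): caustic in fresh feed = caustic in product, i.e. 1089×0.231 = (1−0.223)·L·0.713.
L = 251.56/(0.713×0.777) = 454.08 kg/h.
Recycle R = 0.223×454.08 = 101.26 kg/h.
Combined feed T = 1089 + 101.26 = 1190.3 kg/h.
Overhead V = T − L = 1190.3 − 454.08 = 736.18 kg/h.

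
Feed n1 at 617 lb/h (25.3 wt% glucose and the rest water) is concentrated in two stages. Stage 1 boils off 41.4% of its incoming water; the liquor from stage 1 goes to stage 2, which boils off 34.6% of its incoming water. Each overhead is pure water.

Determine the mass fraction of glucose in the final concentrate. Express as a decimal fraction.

0.469

water in feed = 617×0.747 = 460.9 lb/h.
After stage 1: water left = (1−0.414)×460.9 = 270.09; stream total = 426.19 lb/h.
After stage 2: water left = (1−0.346)×270.09 = 176.64; final concentrate = 332.74 lb/h.
glucose fraction = 156.1/332.74 = 0.469.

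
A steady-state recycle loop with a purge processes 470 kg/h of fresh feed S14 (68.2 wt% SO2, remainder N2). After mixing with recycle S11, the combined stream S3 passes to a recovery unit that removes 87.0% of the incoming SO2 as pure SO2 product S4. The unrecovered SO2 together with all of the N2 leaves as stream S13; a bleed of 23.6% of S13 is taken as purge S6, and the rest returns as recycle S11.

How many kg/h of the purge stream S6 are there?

N2 enters only via S14 and leaves only via the purge: 470×0.318 = 0.236×(N2 in S13), and the recovery unit passes all N2, so N2 in S3 = N2 in S13 = 633.31 kg/h.
SO2 in S3: m_A = 470×0.682 + (1−0.236)·(1−0.870)·m_A, so m_A = 320.54/0.9007 = 355.89 kg/h.
S13 = (1−0.870)×355.89 + 633.31 = 679.57 kg/h.
Purge S6 = 0.236×679.57 = 160.38 kg/h.

160.4 kg/h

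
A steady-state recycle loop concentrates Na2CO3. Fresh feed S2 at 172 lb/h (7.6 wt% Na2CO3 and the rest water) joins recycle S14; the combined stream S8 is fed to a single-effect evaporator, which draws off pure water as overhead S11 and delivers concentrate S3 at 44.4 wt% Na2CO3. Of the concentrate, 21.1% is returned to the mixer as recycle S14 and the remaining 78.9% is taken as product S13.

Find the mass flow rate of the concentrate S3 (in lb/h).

Overall Na2CO3 balance (none leaves overhead): Na2CO3 in fresh feed = Na2CO3 in product, i.e. 172×0.076 = (1−0.211)·S3·0.444.
S3 = 13.072/(0.444×0.789) = 37.315 lb/h.

37.31 lb/h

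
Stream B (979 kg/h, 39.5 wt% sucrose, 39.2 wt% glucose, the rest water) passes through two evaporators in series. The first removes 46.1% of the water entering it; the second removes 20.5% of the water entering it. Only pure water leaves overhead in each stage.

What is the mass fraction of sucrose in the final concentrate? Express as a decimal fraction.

0.450

water in feed = 979×0.213 = 208.53 kg/h.
After stage 1: water left = (1−0.461)×208.53 = 112.4; stream total = 882.87 kg/h.
After stage 2: water left = (1−0.205)×112.4 = 89.355; final concentrate = 859.83 kg/h.
sucrose fraction = 386.71/859.83 = 0.450.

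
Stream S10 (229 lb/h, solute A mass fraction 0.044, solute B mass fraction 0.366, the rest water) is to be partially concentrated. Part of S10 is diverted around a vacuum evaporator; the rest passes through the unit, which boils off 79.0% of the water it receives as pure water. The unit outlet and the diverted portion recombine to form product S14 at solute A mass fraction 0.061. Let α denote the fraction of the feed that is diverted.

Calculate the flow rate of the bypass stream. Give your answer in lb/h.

92.08 lb/h

All 229×0.044 = 10.076 lb/h of solute A reaches S14, so S14 = 10.076/0.061 = 165.18 lb/h and vapour = 63.82 lb/h.
The evaporator receives (1−α)·229 of feed at 0.590 water and removes 0.790 of that water:
0.790×0.590×(1−α)×229 = 63.82
(1−α) = 63.82/106.74 = 0.5979;  α = 0.4021.
Bypass flow = 0.4021×229 = 92.077 lb/h.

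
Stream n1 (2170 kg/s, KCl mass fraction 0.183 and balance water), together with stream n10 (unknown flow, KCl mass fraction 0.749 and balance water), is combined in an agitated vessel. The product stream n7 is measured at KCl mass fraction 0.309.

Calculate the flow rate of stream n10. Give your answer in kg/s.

Let n10 be the unknown flow. Total out = 2170 + n10.
KCl balance: 397.11 + 0.749·n10 = 0.309·(2170 + n10)
(0.749 − 0.309)·n10 = 0.309×2170 − 397.11 = 273.42
n10 = 273.42 / 0.440 = 621.41 kg/s

621.4 kg/s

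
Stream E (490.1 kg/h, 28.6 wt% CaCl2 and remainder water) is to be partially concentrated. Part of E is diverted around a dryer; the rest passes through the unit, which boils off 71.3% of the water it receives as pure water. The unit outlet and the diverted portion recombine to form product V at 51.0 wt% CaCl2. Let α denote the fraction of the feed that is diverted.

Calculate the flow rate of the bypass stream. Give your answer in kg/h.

67.26 kg/h

All 490.1×0.286 = 140.17 kg/h of CaCl2 reaches V, so V = 140.17/0.510 = 274.84 kg/h and vapour = 215.26 kg/h.
The evaporator receives (1−α)·490.1 of feed at 0.714 water and removes 0.713 of that water:
0.713×0.714×(1−α)×490.1 = 215.26
(1−α) = 215.26/249.5 = 0.8628;  α = 0.1372.
Bypass flow = 0.1372×490.1 = 67.261 kg/h.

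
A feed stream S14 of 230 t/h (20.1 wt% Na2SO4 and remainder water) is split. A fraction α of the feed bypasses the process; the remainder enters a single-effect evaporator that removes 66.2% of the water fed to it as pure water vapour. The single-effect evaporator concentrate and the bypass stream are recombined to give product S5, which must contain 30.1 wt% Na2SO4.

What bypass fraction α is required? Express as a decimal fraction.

0.372

All 230×0.201 = 46.23 t/h of Na2SO4 reaches S5, so S5 = 46.23/0.301 = 153.59 t/h and vapour = 76.412 t/h.
The evaporator receives (1−α)·230 of feed at 0.799 water and removes 0.662 of that water:
0.662×0.799×(1−α)×230 = 76.412
(1−α) = 76.412/121.66 = 0.6281;  α = 0.3719.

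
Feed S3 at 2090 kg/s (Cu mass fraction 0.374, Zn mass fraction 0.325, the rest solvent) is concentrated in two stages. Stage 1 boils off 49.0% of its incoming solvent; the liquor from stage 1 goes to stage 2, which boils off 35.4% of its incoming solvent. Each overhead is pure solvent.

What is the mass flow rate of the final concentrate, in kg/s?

solvent in feed = 2090×0.301 = 629.09 kg/s.
After stage 1: solvent left = (1−0.490)×629.09 = 320.84; stream total = 1781.7 kg/s.
After stage 2: solvent left = (1−0.354)×320.84 = 207.26; final concentrate = 1668.2 kg/s.

1668 kg/s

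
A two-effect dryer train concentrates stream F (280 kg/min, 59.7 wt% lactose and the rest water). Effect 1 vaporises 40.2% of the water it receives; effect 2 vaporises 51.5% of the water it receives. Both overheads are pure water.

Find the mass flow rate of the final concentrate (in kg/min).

199.9 kg/min

water in feed = 280×0.403 = 112.84 kg/min.
After stage 1: water left = (1−0.402)×112.84 = 67.478; stream total = 234.64 kg/min.
After stage 2: water left = (1−0.515)×67.478 = 32.727; final concentrate = 199.89 kg/min.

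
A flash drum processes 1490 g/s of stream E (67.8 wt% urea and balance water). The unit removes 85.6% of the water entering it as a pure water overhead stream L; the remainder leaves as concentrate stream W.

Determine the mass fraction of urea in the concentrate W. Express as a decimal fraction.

0.936

urea is not removed: 1490×0.678 = 1010.2 g/s of urea enters W.
water entering = 1490×0.322 = 479.78 g/s; overhead removed = 0.856×479.78 = 410.69 g/s.
Concentrate = 1490 − 410.69 = 1079.3 g/s.
Mass fraction = 1010.2/1079.3 = 0.936.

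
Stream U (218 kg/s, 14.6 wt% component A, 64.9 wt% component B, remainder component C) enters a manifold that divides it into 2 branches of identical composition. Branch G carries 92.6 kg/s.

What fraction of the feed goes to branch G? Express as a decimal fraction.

Fraction to G = 92.6/218 = 0.4248.

0.425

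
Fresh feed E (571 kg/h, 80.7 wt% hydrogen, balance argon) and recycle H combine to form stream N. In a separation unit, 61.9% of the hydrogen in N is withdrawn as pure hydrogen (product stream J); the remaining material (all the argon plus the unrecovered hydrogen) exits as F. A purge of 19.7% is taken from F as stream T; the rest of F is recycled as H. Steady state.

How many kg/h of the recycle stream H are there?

652.3 kg/h

argon enters only via E and leaves only via the purge: 571×0.193 = 0.197×(argon in F), and the separation unit passes all argon, so argon in N = argon in F = 559.41 kg/h.
hydrogen in N: m_A = 571×0.807 + (1−0.197)·(1−0.619)·m_A, so m_A = 460.8/0.6941 = 663.92 kg/h.
F = (1−0.619)×663.92 + 559.41 = 812.36 kg/h.
Recycle H = (1−0.197)×812.36 = 652.32 kg/h.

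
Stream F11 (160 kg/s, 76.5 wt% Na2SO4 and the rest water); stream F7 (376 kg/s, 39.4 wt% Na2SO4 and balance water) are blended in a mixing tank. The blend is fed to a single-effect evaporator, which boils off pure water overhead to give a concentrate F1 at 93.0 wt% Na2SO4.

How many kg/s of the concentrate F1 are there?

290.9 kg/s

Na2SO4 entering = 160×0.765 + 376×0.394 = 270.54 kg/s.
All Na2SO4 reports to F1, so F1 = 270.54/0.930 = 290.91 kg/s.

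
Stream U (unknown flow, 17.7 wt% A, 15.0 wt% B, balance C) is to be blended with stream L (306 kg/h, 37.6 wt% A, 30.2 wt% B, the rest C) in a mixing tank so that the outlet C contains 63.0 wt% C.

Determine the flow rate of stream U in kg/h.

Let U be the unknown flow. Total out = 306 + U.
C balance: 98.532 + 0.673·U = 0.630·(306 + U)
(0.673 − 0.630)·U = 0.630×306 − 98.532 = 94.248
U = 94.248 / 0.043 = 2191.8 kg/h

2192 kg/h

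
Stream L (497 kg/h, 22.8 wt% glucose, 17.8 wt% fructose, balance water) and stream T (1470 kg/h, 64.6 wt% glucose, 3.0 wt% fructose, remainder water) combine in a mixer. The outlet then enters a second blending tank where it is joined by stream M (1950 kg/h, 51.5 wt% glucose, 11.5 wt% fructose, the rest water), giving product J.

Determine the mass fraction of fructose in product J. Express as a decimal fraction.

Overall, product flow = 3917 kg/h.
fructose in = 497×0.178 + 1470×0.030 + 1950×0.115 = 356.82 kg/h.
fructose fraction in J = 0.091.

0.091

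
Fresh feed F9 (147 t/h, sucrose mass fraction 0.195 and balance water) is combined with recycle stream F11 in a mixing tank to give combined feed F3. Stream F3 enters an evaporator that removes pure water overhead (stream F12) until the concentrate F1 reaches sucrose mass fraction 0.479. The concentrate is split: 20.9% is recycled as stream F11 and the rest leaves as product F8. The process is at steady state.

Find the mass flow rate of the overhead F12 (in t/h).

87.16 t/h

Overall sucrose balance (none leaves overhead): sucrose in fresh feed = sucrose in product, i.e. 147×0.195 = (1−0.209)·F1·0.479.
F1 = 28.665/(0.479×0.791) = 75.655 t/h.
Recycle F11 = 0.209×75.655 = 15.812 t/h.
Combined feed F3 = 147 + 15.812 = 162.81 t/h.
Overhead F12 = F3 − F1 = 162.81 − 75.655 = 87.157 t/h.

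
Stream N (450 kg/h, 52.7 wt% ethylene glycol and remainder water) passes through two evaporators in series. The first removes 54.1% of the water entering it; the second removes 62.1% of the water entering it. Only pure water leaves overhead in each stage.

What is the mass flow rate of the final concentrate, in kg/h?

water in feed = 450×0.473 = 212.85 kg/h.
After stage 1: water left = (1−0.541)×212.85 = 97.698; stream total = 334.85 kg/h.
After stage 2: water left = (1−0.621)×97.698 = 37.028; final concentrate = 274.18 kg/h.

274.2 kg/h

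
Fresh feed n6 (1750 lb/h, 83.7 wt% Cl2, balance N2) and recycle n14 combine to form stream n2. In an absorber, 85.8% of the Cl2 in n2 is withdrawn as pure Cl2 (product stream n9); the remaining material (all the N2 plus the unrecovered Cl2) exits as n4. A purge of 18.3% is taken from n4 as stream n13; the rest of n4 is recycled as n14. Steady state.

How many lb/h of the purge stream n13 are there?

328.3 lb/h

N2 enters only via n6 and leaves only via the purge: 1750×0.163 = 0.183×(N2 in n4), and the absorber passes all N2, so N2 in n2 = N2 in n4 = 1558.7 lb/h.
Cl2 in n2: m_A = 1750×0.837 + (1−0.183)·(1−0.858)·m_A, so m_A = 1464.8/0.8840 = 1657 lb/h.
n4 = (1−0.858)×1657 + 1558.7 = 1794 lb/h.
Purge n13 = 0.183×1794 = 328.31 lb/h.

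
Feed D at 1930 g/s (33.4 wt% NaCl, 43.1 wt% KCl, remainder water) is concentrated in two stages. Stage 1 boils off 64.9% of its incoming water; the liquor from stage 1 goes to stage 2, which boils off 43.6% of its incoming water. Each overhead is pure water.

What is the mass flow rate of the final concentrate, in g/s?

1566 g/s

water in feed = 1930×0.235 = 453.55 g/s.
After stage 1: water left = (1−0.649)×453.55 = 159.2; stream total = 1635.6 g/s.
After stage 2: water left = (1−0.436)×159.2 = 89.787; final concentrate = 1566.2 g/s.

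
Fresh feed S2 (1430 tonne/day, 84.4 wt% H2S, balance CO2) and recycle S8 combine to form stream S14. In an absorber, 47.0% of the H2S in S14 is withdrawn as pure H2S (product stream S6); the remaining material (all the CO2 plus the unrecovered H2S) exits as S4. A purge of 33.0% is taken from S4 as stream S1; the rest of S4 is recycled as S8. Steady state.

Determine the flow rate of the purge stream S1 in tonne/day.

550.4 tonne/day

CO2 enters only via S2 and leaves only via the purge: 1430×0.156 = 0.330×(CO2 in S4), and the absorber passes all CO2, so CO2 in S14 = CO2 in S4 = 676 tonne/day.
H2S in S14: m_A = 1430×0.844 + (1−0.330)·(1−0.470)·m_A, so m_A = 1206.9/0.6449 = 1871.5 tonne/day.
S4 = (1−0.470)×1871.5 + 676 = 1667.9 tonne/day.
Purge S1 = 0.330×1667.9 = 550.4 tonne/day.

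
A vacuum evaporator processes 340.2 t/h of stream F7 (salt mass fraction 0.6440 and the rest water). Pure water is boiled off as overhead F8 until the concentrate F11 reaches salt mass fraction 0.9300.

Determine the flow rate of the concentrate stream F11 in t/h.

235.6 t/h

salt is conserved: 340.2×0.644 = 219.09 t/h all reports to the concentrate.
Concentrate = 219.09/(target fraction) = 235.58 t/h.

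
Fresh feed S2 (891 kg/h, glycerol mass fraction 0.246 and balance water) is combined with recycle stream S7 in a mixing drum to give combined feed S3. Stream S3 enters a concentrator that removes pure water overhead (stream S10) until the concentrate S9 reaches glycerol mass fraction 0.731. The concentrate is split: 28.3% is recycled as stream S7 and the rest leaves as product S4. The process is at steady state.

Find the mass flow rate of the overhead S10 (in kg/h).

591.2 kg/h

Overall glycerol balance (none leaves overhead): glycerol in fresh feed = glycerol in product, i.e. 891×0.246 = (1−0.283)·S9·0.731.
S9 = 219.19/(0.731×0.717) = 418.19 kg/h.
Recycle S7 = 0.283×418.19 = 118.35 kg/h.
Combined feed S3 = 891 + 118.35 = 1009.3 kg/h.
Overhead S10 = S3 − S9 = 1009.3 − 418.19 = 591.16 kg/h.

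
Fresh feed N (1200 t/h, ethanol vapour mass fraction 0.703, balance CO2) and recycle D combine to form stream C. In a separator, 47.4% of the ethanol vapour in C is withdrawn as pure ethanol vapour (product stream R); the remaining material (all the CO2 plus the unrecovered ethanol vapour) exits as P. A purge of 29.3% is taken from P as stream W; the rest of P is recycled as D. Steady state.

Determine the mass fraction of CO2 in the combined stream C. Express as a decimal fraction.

CO2 enters only via N and leaves only via the purge: 1200×0.297 = 0.293×(CO2 in P), and the separator passes all CO2, so CO2 in C = CO2 in P = 1216.4 t/h.
ethanol vapour in C: m_A = 1200×0.703 + (1−0.293)·(1−0.474)·m_A, so m_A = 843.6/0.6281 = 1343.1 t/h.
C = 1343.1 + 1216.4 = 2559.4 t/h.
CO2 fraction in C = 1216.4/2559.4 = 0.475.

0.475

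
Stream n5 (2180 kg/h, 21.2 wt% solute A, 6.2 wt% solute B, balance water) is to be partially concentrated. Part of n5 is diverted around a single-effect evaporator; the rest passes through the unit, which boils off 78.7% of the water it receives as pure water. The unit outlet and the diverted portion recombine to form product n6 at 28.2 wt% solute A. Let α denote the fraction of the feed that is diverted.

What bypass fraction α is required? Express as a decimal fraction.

All 2180×0.212 = 462.16 kg/h of solute A reaches n6, so n6 = 462.16/0.282 = 1638.9 kg/h and vapour = 541.13 kg/h.
The evaporator receives (1−α)·2180 of feed at 0.726 water and removes 0.787 of that water:
0.787×0.726×(1−α)×2180 = 541.13
(1−α) = 541.13/1245.6 = 0.4344;  α = 0.5656.

0.566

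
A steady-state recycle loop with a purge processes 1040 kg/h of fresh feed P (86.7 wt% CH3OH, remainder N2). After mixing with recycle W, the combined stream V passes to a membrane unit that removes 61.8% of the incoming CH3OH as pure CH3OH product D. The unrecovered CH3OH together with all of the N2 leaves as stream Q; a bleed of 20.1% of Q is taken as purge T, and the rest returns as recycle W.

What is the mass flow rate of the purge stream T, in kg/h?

N2 enters only via P and leaves only via the purge: 1040×0.133 = 0.201×(N2 in Q), and the membrane unit passes all N2, so N2 in V = N2 in Q = 688.16 kg/h.
CH3OH in V: m_A = 1040×0.867 + (1−0.201)·(1−0.618)·m_A, so m_A = 901.68/0.6948 = 1297.8 kg/h.
Q = (1−0.618)×1297.8 + 688.16 = 1183.9 kg/h.
Purge T = 0.201×1183.9 = 237.97 kg/h.

238 kg/h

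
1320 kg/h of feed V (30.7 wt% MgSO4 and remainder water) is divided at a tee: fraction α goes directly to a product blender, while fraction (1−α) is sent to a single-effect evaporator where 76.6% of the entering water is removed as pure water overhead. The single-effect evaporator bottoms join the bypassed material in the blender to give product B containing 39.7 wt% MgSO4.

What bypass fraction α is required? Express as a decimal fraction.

All 1320×0.307 = 405.24 kg/h of MgSO4 reaches B, so B = 405.24/0.397 = 1020.8 kg/h and vapour = 299.24 kg/h.
The evaporator receives (1−α)·1320 of feed at 0.693 water and removes 0.766 of that water:
0.766×0.693×(1−α)×1320 = 299.24
(1−α) = 299.24/700.71 = 0.4271;  α = 0.5729.

0.573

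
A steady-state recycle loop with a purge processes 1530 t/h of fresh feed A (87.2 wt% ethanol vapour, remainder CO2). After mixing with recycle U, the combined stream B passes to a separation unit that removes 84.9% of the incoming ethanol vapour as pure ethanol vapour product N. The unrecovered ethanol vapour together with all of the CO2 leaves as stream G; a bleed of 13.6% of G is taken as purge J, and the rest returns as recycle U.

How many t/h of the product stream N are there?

ethanol vapour in B: m_A = 1530×0.872 + (1−0.136)·(1−0.849)·m_A, so m_A = 1334.2/0.8695 = 1534.3 t/h.
Product N = 0.849×1534.3 = 1302.7 t/h.

1303 t/h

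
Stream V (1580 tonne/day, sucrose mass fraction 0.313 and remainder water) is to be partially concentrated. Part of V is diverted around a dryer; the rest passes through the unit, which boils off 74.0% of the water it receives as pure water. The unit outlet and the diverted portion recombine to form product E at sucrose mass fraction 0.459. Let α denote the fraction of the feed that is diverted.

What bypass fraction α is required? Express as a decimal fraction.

0.374

All 1580×0.313 = 494.54 tonne/day of sucrose reaches E, so E = 494.54/0.459 = 1077.4 tonne/day and vapour = 502.57 tonne/day.
The evaporator receives (1−α)·1580 of feed at 0.687 water and removes 0.740 of that water:
0.740×0.687×(1−α)×1580 = 502.57
(1−α) = 502.57/803.24 = 0.6257;  α = 0.3743.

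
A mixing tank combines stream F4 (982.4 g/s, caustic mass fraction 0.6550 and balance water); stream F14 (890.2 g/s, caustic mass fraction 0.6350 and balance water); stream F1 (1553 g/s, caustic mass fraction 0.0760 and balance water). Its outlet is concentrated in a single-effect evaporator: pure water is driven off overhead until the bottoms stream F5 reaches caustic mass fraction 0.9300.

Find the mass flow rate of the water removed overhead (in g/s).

caustic entering = 982.4×0.655 + 890.2×0.635 + 1553×0.076 = 1326.8 g/s.
All caustic reports to F5, so F5 = 1326.8/0.930 = 1426.6 g/s.
Total feed = 3425.6 g/s; overhead = 3425.6 − 1426.6 = 1999 g/s.

1999 g/s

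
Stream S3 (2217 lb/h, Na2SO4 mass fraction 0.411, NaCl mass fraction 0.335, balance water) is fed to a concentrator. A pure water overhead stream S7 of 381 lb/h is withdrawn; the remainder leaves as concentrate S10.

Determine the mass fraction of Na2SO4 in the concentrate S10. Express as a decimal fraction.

Na2SO4 is not removed: 2217×0.411 = 911.19 lb/h of Na2SO4 enters S10.
Concentrate = 2217 − 381 = 1836 lb/h.
Mass fraction = 911.19/1836 = 0.496.

0.496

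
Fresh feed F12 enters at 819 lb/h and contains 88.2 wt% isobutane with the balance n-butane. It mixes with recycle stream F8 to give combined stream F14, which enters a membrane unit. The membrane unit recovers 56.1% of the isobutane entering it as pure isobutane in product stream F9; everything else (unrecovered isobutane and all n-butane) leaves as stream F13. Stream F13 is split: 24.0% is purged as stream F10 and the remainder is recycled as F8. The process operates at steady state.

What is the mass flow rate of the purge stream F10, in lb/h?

210.9 lb/h

n-butane enters only via F12 and leaves only via the purge: 819×0.118 = 0.240×(n-butane in F13), and the membrane unit passes all n-butane, so n-butane in F14 = n-butane in F13 = 402.68 lb/h.
isobutane in F14: m_A = 819×0.882 + (1−0.240)·(1−0.561)·m_A, so m_A = 722.36/0.6664 = 1084 lb/h.
F13 = (1−0.561)×1084 + 402.68 = 878.57 lb/h.
Purge F10 = 0.240×878.57 = 210.86 lb/h.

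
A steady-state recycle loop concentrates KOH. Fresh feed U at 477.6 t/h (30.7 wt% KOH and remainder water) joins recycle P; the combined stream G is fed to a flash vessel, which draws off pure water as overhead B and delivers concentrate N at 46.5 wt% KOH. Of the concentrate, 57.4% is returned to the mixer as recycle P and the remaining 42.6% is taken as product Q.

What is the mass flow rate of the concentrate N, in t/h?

Overall KOH balance (none leaves overhead): KOH in fresh feed = KOH in product, i.e. 477.6×0.307 = (1−0.574)·N·0.465.
N = 146.62/(0.465×0.426) = 740.18 t/h.

740.2 t/h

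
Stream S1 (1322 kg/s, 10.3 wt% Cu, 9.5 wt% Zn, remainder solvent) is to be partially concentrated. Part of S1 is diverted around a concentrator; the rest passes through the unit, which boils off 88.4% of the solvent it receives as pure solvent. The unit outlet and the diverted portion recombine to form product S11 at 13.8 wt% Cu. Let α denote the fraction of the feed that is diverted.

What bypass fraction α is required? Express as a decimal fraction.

All 1322×0.103 = 136.17 kg/s of Cu reaches S11, so S11 = 136.17/0.138 = 986.71 kg/s and vapour = 335.29 kg/s.
The evaporator receives (1−α)·1322 of feed at 0.802 solvent and removes 0.884 of that solvent:
0.884×0.802×(1−α)×1322 = 335.29
(1−α) = 335.29/937.26 = 0.3577;  α = 0.6423.

0.642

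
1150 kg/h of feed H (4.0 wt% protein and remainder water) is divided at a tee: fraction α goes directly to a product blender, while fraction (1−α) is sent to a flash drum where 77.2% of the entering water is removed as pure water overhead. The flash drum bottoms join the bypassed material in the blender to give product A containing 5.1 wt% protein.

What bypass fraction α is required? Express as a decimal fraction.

0.709

All 1150×0.040 = 46 kg/h of protein reaches A, so A = 46/0.051 = 901.96 kg/h and vapour = 248.04 kg/h.
The evaporator receives (1−α)·1150 of feed at 0.960 water and removes 0.772 of that water:
0.772×0.960×(1−α)×1150 = 248.04
(1−α) = 248.04/852.29 = 0.2910;  α = 0.7090.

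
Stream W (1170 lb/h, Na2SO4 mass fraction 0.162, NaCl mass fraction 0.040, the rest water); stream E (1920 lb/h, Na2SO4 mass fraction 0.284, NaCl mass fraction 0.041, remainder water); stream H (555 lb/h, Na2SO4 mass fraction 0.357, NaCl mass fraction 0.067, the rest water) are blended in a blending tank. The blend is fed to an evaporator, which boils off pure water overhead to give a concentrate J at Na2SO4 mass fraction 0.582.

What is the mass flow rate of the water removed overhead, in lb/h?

2042 lb/h

Na2SO4 entering = 1170×0.162 + 1920×0.284 + 555×0.357 = 932.95 lb/h.
All Na2SO4 reports to J, so J = 932.95/0.582 = 1603 lb/h.
Total feed = 3645 lb/h; overhead = 3645 − 1603 = 2042 lb/h.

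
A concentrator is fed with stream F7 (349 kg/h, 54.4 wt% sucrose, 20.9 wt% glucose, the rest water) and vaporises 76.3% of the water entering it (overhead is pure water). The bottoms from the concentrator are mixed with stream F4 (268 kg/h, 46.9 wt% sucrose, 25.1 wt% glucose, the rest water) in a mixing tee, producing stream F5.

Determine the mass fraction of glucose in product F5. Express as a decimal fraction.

0.254

Vapour removed = 0.763×0.247×349 = 65.773 kg/h; concentrate = 283.23 kg/h.
glucose reaching the mixer = 72.941 (from concentrate) + 268×0.251 = 140.21 kg/h.
Product flow = 283.23 + 268 = 551.23 kg/h; glucose fraction = 0.254.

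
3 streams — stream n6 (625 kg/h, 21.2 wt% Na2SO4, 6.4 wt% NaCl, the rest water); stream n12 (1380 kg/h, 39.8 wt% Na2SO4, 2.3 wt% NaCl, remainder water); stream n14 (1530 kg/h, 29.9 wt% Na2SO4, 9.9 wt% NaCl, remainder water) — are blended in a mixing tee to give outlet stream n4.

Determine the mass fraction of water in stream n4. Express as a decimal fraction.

Total flow out = 625 + 1380 + 1530 = 3535 kg/h.
water in = 625×0.724 + 1380×0.579 + 1530×0.602 = 2172.6 kg/h.
water mass fraction in n4 = 2172.6/3535 = 0.6146.

0.6146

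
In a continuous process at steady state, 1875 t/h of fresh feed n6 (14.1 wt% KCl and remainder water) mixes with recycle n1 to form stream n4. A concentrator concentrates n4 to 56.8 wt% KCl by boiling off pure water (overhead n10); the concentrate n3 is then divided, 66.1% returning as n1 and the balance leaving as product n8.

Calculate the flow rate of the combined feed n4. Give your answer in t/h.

Overall KCl balance (none leaves overhead): KCl in fresh feed = KCl in product, i.e. 1875×0.141 = (1−0.661)·n3·0.568.
n3 = 264.38/(0.568×0.339) = 1373 t/h.
Recycle n1 = 0.661×1373 = 907.56 t/h.
Combined feed n4 = 1875 + 907.56 = 2782.6 t/h.

2783 t/h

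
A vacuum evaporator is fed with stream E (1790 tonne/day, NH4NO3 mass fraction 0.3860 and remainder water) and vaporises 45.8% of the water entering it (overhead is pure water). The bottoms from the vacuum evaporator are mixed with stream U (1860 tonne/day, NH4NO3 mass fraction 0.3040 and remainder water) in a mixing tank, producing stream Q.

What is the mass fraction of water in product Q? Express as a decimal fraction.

Vapour removed = 0.458×0.614×1790 = 503.37 tonne/day; concentrate = 1286.6 tonne/day.
water reaching the mixer = 595.69 (from concentrate) + 1860×0.696 = 1890.3 tonne/day.
Product flow = 1286.6 + 1860 = 3146.6 tonne/day; water fraction = 0.6007.

0.6007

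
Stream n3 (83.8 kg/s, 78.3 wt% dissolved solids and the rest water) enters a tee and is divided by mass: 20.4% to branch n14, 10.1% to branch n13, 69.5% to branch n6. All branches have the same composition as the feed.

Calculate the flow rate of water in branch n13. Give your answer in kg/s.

Branch n13 total = 0.101×83.8 = 8.4638 kg/s.
water in n13 = 0.217×8.4638 = 1.8366 kg/s.

1.837 kg/s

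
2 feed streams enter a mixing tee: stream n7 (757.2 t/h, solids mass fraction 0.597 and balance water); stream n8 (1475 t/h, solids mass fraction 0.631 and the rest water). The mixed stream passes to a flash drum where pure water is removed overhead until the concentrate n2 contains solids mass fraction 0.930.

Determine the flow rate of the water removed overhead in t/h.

745.3 t/h

solids entering = 757.2×0.597 + 1475×0.631 = 1382.8 t/h.
All solids reports to n2, so n2 = 1382.8/0.930 = 1486.9 t/h.
Total feed = 2232.2 t/h; overhead = 2232.2 − 1486.9 = 745.35 t/h.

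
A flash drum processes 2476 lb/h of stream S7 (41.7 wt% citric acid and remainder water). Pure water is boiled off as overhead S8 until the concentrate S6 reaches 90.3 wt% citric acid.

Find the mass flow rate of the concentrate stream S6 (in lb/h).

1143 lb/h

citric acid is conserved: 2476×0.417 = 1032.5 lb/h all reports to the concentrate.
Concentrate = 1032.5/(target fraction) = 1143.4 lb/h.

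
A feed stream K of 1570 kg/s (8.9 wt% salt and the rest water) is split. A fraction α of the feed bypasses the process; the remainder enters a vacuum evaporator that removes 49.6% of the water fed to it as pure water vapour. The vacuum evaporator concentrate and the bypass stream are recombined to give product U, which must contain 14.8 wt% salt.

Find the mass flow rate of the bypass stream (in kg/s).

All 1570×0.089 = 139.73 kg/s of salt reaches U, so U = 139.73/0.148 = 944.12 kg/s and vapour = 625.88 kg/s.
The evaporator receives (1−α)·1570 of feed at 0.911 water and removes 0.496 of that water:
0.496×0.911×(1−α)×1570 = 625.88
(1−α) = 625.88/709.41 = 0.8822;  α = 0.1178.
Bypass flow = 0.1178×1570 = 184.87 kg/s.

184.9 kg/s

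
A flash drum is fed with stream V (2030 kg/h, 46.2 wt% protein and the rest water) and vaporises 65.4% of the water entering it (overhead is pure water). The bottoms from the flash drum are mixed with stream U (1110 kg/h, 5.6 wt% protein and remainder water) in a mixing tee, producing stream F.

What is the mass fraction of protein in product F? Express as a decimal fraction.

Vapour removed = 0.654×0.538×2030 = 714.26 kg/h; concentrate = 1315.7 kg/h.
protein reaching the mixer = 937.86 (from concentrate) + 1110×0.056 = 1000 kg/h.
Product flow = 1315.7 + 1110 = 2425.7 kg/h; protein fraction = 0.4123.

0.4123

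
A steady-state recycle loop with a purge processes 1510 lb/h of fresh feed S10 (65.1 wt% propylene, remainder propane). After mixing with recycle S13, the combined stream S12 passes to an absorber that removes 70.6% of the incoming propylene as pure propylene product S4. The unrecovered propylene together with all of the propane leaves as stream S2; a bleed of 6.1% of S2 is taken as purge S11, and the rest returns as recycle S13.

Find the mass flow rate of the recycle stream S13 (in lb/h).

propane enters only via S10 and leaves only via the purge: 1510×0.349 = 0.061×(propane in S2), and the absorber passes all propane, so propane in S12 = propane in S2 = 8639.2 lb/h.
propylene in S12: m_A = 1510×0.651 + (1−0.061)·(1−0.706)·m_A, so m_A = 983.01/0.7239 = 1357.9 lb/h.
S2 = (1−0.706)×1357.9 + 8639.2 = 9038.4 lb/h.
Recycle S13 = (1−0.061)×9038.4 = 8487.1 lb/h.

8487 lb/h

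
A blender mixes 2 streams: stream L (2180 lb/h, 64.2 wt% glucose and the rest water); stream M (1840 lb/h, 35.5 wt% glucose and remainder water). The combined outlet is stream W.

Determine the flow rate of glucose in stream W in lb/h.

glucose out = glucose in = 2180×0.642 + 1840×0.355 = 2052.8 lb/h.

2053 lb/h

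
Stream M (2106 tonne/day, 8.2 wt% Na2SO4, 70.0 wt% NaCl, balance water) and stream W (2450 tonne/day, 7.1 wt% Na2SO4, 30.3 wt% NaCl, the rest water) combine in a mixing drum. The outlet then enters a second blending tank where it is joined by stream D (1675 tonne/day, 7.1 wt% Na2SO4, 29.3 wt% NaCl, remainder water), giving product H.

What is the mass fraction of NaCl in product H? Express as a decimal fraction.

Overall, product flow = 6231 tonne/day.
NaCl in = 2106×0.700 + 2450×0.303 + 1675×0.293 = 2707.3 tonne/day.
NaCl fraction in H = 0.434.

0.434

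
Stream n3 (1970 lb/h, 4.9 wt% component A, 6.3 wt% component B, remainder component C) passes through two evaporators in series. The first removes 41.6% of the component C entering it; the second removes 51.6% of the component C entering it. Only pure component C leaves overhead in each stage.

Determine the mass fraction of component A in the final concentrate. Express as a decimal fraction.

component C in feed = 1970×0.888 = 1749.4 lb/h.
After stage 1: component C left = (1−0.416)×1749.4 = 1021.6; stream total = 1242.3 lb/h.
After stage 2: component C left = (1−0.516)×1021.6 = 494.47; final concentrate = 715.11 lb/h.
component A fraction = 96.53/715.11 = 0.135.

0.135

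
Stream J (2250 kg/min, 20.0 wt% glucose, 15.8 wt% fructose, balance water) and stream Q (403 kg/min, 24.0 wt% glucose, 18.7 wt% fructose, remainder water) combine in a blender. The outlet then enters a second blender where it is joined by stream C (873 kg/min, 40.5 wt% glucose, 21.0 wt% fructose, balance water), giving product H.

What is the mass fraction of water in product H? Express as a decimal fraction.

Overall, product flow = 3526 kg/min.
water in = 2250×0.642 + 403×0.573 + 873×0.385 = 2011.5 kg/min.
water fraction in H = 0.570.

0.570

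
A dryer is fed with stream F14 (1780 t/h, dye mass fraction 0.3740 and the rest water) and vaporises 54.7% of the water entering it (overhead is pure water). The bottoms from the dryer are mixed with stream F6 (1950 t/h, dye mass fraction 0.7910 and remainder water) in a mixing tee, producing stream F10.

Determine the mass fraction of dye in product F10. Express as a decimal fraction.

0.7076

Vapour removed = 0.547×0.626×1780 = 609.51 t/h; concentrate = 1170.5 t/h.
dye reaching the mixer = 665.72 (from concentrate) + 1950×0.791 = 2208.2 t/h.
Product flow = 1170.5 + 1950 = 3120.5 t/h; dye fraction = 0.7076.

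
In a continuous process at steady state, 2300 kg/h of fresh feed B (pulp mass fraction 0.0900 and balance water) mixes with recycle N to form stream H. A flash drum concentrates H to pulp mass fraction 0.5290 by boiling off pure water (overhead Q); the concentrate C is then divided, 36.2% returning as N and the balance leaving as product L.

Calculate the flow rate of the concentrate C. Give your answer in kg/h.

Overall pulp balance (none leaves overhead): pulp in fresh feed = pulp in product, i.e. 2300×0.090 = (1−0.362)·C·0.529.
C = 207/(0.529×0.638) = 613.33 kg/h.

613.3 kg/h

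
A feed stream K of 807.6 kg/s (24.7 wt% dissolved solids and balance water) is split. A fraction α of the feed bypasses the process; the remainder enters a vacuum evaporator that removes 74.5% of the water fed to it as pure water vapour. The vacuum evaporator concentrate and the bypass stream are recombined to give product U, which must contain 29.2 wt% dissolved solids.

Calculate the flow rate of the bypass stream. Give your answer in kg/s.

All 807.6×0.247 = 199.48 kg/s of dissolved solids reaches U, so U = 199.48/0.292 = 683.14 kg/s and vapour = 124.46 kg/s.
The evaporator receives (1−α)·807.6 of feed at 0.753 water and removes 0.745 of that water:
0.745×0.753×(1−α)×807.6 = 124.46
(1−α) = 124.46/453.05 = 0.2747;  α = 0.7253.
Bypass flow = 0.7253×807.6 = 585.74 kg/s.

585.7 kg/s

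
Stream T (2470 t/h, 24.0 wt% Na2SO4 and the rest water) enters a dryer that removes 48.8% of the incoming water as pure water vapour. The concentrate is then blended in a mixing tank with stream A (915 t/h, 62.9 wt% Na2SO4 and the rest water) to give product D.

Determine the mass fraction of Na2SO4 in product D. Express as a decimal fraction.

0.473

Vapour removed = 0.488×0.760×2470 = 916.07 t/h; concentrate = 1553.9 t/h.
Na2SO4 reaching the mixer = 592.8 (from concentrate) + 915×0.629 = 1168.3 t/h.
Product flow = 1553.9 + 915 = 2468.9 t/h; Na2SO4 fraction = 0.473.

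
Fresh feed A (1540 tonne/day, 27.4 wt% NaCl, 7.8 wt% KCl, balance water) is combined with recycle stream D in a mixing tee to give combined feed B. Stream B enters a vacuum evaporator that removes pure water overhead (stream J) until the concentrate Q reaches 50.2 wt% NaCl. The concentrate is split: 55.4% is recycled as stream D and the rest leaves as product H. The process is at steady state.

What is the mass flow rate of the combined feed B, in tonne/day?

Overall NaCl balance (none leaves overhead): NaCl in fresh feed = NaCl in product, i.e. 1540×0.274 = (1−0.554)·Q·0.502.
Q = 421.96/(0.502×0.446) = 1884.7 tonne/day.
Recycle D = 0.554×1884.7 = 1044.1 tonne/day.
Combined feed B = 1540 + 1044.1 = 2584.1 tonne/day.

2584 tonne/day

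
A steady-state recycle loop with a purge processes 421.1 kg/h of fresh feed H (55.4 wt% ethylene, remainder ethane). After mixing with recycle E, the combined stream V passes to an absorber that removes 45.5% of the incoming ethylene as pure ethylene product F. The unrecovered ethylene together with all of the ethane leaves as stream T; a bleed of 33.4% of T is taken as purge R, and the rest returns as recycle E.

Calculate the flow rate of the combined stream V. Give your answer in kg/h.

ethane enters only via H and leaves only via the purge: 421.1×0.446 = 0.334×(ethane in T), and the absorber passes all ethane, so ethane in V = ethane in T = 562.31 kg/h.
ethylene in V: m_A = 421.1×0.554 + (1−0.334)·(1−0.455)·m_A, so m_A = 233.29/0.6370 = 366.21 kg/h.
V = 366.21 + 562.31 = 928.52 kg/h.

928.5 kg/h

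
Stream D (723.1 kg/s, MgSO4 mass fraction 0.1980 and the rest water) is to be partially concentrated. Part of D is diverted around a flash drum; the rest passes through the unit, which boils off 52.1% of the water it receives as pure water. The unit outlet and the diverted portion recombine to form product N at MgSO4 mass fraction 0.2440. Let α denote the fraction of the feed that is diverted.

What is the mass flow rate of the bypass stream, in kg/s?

396.8 kg/s

All 723.1×0.198 = 143.17 kg/s of MgSO4 reaches N, so N = 143.17/0.244 = 586.78 kg/s and vapour = 136.32 kg/s.
The evaporator receives (1−α)·723.1 of feed at 0.802 water and removes 0.521 of that water:
0.521×0.802×(1−α)×723.1 = 136.32
(1−α) = 136.32/302.14 = 0.4512;  α = 0.5488.
Bypass flow = 0.5488×723.1 = 396.85 kg/s.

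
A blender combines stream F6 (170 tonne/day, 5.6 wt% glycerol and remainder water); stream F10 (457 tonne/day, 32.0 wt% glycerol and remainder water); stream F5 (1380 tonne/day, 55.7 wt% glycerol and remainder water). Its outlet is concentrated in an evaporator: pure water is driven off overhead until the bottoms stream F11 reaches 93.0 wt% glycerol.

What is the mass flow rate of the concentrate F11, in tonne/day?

glycerol entering = 170×0.056 + 457×0.320 + 1380×0.557 = 924.42 tonne/day.
All glycerol reports to F11, so F11 = 924.42/0.930 = 994 tonne/day.

994 tonne/day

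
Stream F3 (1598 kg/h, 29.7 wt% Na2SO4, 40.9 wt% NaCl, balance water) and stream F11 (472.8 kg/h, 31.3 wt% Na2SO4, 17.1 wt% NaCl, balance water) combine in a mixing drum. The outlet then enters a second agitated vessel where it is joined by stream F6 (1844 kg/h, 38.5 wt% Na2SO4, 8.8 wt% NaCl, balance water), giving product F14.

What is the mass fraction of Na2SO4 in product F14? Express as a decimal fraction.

Overall, product flow = 3914.8 kg/h.
Na2SO4 in = 1598×0.297 + 472.8×0.313 + 1844×0.385 = 1332.5 kg/h.
Na2SO4 fraction in F14 = 0.340.

0.340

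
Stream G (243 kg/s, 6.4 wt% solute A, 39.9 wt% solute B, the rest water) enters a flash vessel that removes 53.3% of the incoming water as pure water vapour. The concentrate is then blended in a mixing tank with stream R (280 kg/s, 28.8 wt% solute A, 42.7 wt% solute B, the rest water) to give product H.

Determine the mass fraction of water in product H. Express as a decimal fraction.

0.310

Vapour removed = 0.533×0.537×243 = 69.552 kg/s; concentrate = 173.45 kg/s.
water reaching the mixer = 60.939 (from concentrate) + 280×0.285 = 140.74 kg/s.
Product flow = 173.45 + 280 = 453.45 kg/s; water fraction = 0.310.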